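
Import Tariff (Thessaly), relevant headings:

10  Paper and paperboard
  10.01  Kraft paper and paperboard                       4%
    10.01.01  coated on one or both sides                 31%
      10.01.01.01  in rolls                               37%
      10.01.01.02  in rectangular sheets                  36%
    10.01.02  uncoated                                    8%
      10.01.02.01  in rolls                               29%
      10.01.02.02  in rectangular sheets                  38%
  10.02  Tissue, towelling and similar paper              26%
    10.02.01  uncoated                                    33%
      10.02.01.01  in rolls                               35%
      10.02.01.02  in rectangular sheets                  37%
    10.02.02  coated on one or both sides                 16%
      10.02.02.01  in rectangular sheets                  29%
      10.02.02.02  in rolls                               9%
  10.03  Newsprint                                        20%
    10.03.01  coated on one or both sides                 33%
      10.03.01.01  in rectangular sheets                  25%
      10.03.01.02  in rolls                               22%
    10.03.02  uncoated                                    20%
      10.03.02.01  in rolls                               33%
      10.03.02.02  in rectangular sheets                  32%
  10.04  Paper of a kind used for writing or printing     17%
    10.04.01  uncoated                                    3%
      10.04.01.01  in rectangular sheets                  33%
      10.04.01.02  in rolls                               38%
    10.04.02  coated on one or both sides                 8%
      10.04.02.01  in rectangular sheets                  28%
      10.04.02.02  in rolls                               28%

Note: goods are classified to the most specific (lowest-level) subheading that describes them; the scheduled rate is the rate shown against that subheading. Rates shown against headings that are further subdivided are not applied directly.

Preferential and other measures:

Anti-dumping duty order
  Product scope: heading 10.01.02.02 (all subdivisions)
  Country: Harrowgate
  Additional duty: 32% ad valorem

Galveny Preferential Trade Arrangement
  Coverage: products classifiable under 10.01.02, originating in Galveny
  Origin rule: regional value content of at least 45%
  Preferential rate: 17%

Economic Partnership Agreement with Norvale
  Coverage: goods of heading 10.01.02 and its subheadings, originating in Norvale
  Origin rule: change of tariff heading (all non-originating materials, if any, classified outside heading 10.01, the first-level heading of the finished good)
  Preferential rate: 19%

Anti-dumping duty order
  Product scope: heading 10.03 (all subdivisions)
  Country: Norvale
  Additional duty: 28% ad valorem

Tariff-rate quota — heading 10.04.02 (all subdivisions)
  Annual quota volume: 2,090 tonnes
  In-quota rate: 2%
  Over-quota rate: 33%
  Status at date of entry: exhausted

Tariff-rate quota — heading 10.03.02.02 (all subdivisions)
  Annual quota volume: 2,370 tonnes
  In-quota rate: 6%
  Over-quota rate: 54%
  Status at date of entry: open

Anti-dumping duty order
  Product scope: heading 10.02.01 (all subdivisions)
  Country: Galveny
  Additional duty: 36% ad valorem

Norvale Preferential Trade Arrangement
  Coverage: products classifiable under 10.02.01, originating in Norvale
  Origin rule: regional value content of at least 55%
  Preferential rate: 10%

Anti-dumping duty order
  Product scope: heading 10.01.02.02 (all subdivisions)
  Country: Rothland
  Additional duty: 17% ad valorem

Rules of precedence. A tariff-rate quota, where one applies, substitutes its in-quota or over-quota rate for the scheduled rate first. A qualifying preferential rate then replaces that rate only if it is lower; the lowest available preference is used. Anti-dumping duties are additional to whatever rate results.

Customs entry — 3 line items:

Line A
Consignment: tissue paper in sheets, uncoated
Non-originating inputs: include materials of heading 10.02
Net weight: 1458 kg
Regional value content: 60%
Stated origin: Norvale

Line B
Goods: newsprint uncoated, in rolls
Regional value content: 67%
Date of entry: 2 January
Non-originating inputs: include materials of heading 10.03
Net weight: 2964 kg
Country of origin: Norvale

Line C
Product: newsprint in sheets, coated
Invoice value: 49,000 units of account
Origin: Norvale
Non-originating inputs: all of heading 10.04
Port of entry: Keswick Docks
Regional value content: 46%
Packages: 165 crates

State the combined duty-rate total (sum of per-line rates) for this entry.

124%

Line A: tissue paper → 10.02; uncoated → 10.02.01; in sheets → 10.02.01.02. Scheduled 37%. Norvale agreement on 10.01.02: 10.02.01.02 not covered; Norvale agreement on 10.02.01: RVC ≥ 55% → 10% available; preferential 10%. → 10%.
Line B: newsprint → 10.03; uncoated → 10.03.02; in rolls → 10.03.02.01. Scheduled 33%. Norvale agreement on 10.01.02: 10.03.02.01 not covered; Norvale agreement on 10.02.01: 10.03.02.01 not covered; anti-dumping (Norvale, 10.03): +28%; total 33% + 28% = 61%. → 61%.
Line C: newsprint → 10.03; coated → 10.03.01; in sheets → 10.03.01.01. Scheduled 25%. Norvale agreement on 10.01.02: 10.03.01.01 not covered; Norvale agreement on 10.02.01: 10.03.01.01 not covered; anti-dumping (Norvale, 10.03): +28%; total 25% + 28% = 53%. → 53%.
Sum: 10% + 61% + 53% = 124%.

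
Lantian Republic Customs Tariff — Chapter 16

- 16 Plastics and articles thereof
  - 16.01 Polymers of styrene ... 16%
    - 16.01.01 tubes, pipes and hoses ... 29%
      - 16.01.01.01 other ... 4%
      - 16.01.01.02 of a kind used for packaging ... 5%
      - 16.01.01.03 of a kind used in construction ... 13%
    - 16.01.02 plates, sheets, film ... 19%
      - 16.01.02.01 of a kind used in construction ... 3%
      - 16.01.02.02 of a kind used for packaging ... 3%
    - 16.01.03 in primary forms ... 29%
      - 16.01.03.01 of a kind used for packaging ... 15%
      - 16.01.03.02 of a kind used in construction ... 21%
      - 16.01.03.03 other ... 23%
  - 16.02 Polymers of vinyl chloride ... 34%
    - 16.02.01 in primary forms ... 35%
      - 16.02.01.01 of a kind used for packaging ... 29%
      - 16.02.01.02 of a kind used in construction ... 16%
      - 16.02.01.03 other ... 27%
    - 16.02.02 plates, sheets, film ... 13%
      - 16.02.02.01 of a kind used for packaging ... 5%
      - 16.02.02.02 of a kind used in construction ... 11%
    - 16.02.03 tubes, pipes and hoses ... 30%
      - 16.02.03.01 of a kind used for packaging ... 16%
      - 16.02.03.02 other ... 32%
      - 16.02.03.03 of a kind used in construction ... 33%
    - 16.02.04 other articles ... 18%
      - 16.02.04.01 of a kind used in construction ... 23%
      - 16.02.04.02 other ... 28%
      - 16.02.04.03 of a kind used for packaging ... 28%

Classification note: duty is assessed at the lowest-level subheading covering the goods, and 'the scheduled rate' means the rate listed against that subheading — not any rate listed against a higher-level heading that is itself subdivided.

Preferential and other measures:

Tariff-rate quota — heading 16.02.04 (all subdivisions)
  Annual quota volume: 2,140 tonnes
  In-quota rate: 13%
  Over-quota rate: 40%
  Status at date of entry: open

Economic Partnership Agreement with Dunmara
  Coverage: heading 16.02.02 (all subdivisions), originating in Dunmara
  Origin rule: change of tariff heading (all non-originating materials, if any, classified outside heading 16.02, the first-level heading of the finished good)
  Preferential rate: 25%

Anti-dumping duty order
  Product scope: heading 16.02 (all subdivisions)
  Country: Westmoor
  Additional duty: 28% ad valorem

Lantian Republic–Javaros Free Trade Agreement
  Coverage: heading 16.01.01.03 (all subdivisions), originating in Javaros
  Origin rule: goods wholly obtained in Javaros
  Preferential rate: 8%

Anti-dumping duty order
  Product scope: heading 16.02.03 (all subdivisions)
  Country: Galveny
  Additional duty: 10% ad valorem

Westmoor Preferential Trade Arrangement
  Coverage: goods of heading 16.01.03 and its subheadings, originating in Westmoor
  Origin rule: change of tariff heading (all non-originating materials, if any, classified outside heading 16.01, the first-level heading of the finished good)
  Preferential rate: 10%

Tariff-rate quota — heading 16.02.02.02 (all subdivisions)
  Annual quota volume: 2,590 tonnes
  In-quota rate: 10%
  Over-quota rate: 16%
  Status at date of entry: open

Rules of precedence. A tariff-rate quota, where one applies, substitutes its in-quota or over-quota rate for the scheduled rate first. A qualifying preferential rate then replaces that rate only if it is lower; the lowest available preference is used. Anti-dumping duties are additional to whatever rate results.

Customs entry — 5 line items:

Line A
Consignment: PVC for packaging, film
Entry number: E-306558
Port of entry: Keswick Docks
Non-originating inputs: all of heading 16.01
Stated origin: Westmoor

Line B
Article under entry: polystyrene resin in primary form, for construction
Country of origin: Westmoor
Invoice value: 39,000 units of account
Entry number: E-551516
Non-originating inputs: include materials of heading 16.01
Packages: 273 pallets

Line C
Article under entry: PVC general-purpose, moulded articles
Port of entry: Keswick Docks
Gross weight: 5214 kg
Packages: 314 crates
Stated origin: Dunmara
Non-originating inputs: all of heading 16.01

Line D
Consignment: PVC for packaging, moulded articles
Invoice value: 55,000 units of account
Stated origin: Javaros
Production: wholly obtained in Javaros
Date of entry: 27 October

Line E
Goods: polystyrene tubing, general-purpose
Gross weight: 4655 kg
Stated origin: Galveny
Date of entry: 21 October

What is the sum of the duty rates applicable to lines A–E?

Line A: PVC → 16.02; film → 16.02.02; for packaging → 16.02.02.01. Scheduled 5%. Westmoor agreement on 16.01.03: 16.02.02.01 not covered; anti-dumping (Westmoor, 16.02): +28%; total 5% + 28% = 33%. → 33%.
Line B: polystyrene → 16.01; resin in primary form → 16.01.03; for construction → 16.01.03.02. Scheduled 21%. Westmoor agreement on 16.01.03: CTH not met. → 21%.
Line C: PVC → 16.02; moulded articles → 16.02.04; general-purpose → 16.02.04.02. Scheduled 28%. quota on 16.02.04 open → in-quota 13%; Dunmara agreement on 16.02.02: 16.02.04.02 not covered. → 13%.
Line D: PVC → 16.02; moulded articles → 16.02.04; for packaging → 16.02.04.03. Scheduled 28%. quota on 16.02.04 open → in-quota 13%; Javaros agreement on 16.01.01.03: 16.02.04.03 not covered. → 13%.
Line E: polystyrene → 16.01; tubing → 16.01.01; general-purpose → 16.01.01.01. Scheduled 4%. No special measure applies. → 4%.
Sum: 33% + 21% + 13% + 13% + 4% = 84%.

84%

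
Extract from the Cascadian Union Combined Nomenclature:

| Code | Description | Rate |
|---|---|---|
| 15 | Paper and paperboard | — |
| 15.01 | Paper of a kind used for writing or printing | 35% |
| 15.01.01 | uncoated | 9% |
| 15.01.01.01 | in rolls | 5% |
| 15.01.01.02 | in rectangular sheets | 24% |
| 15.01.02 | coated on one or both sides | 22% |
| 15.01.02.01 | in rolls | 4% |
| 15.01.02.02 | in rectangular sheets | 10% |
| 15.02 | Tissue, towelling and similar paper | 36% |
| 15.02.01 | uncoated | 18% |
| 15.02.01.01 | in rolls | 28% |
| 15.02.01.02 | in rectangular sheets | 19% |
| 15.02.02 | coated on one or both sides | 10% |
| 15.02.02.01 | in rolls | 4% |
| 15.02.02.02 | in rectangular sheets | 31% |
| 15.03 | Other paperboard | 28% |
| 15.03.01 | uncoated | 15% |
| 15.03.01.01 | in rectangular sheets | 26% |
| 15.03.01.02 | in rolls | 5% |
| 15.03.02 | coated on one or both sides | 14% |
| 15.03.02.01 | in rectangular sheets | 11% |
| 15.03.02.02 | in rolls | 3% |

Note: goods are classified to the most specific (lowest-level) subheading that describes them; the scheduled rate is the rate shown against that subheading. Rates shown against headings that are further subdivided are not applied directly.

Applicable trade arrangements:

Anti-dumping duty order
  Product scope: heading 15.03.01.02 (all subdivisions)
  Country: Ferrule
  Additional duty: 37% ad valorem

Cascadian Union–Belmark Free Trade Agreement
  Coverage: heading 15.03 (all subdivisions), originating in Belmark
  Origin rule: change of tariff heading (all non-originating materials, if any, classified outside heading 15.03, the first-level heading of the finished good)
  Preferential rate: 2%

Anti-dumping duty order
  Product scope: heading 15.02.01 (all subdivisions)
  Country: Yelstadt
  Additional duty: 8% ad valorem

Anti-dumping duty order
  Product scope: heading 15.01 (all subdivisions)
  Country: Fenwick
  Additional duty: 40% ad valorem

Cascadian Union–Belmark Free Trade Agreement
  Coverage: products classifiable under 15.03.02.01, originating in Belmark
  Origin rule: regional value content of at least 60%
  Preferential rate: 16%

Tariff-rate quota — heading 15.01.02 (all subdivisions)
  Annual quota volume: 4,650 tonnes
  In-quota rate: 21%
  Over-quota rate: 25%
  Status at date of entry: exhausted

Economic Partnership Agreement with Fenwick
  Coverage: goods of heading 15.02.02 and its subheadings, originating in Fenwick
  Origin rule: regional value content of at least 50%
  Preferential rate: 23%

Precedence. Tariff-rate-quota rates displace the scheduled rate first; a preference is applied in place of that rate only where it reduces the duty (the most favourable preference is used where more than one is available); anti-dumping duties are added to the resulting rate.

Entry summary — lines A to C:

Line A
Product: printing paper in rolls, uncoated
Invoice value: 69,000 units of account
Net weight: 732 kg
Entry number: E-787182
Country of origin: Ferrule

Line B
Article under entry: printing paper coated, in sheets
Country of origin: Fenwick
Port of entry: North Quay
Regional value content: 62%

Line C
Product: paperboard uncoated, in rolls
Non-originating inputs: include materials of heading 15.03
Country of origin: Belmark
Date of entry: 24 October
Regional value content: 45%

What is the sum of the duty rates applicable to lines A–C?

75%

Line A: printing paper → 15.01; uncoated → 15.01.01; in rolls → 15.01.01.01. Scheduled 5%. No special measure applies. → 5%.
Line B: printing paper → 15.01; coated → 15.01.02; in sheets → 15.01.02.02. Scheduled 10%. quota on 15.01.02 exhausted → over-quota 25%; Fenwick agreement on 15.02.02: 15.01.02.02 not covered; anti-dumping (Fenwick, 15.01): +40%; total 25% + 40% = 65%. → 65%.
Line C: paperboard → 15.03; uncoated → 15.03.01; in rolls → 15.03.01.02. Scheduled 5%. Belmark agreement on 15.03: CTH not met; Belmark agreement on 15.03.02.01: 15.03.01.02 not covered. → 5%.
Sum: 5% + 65% + 5% = 75%.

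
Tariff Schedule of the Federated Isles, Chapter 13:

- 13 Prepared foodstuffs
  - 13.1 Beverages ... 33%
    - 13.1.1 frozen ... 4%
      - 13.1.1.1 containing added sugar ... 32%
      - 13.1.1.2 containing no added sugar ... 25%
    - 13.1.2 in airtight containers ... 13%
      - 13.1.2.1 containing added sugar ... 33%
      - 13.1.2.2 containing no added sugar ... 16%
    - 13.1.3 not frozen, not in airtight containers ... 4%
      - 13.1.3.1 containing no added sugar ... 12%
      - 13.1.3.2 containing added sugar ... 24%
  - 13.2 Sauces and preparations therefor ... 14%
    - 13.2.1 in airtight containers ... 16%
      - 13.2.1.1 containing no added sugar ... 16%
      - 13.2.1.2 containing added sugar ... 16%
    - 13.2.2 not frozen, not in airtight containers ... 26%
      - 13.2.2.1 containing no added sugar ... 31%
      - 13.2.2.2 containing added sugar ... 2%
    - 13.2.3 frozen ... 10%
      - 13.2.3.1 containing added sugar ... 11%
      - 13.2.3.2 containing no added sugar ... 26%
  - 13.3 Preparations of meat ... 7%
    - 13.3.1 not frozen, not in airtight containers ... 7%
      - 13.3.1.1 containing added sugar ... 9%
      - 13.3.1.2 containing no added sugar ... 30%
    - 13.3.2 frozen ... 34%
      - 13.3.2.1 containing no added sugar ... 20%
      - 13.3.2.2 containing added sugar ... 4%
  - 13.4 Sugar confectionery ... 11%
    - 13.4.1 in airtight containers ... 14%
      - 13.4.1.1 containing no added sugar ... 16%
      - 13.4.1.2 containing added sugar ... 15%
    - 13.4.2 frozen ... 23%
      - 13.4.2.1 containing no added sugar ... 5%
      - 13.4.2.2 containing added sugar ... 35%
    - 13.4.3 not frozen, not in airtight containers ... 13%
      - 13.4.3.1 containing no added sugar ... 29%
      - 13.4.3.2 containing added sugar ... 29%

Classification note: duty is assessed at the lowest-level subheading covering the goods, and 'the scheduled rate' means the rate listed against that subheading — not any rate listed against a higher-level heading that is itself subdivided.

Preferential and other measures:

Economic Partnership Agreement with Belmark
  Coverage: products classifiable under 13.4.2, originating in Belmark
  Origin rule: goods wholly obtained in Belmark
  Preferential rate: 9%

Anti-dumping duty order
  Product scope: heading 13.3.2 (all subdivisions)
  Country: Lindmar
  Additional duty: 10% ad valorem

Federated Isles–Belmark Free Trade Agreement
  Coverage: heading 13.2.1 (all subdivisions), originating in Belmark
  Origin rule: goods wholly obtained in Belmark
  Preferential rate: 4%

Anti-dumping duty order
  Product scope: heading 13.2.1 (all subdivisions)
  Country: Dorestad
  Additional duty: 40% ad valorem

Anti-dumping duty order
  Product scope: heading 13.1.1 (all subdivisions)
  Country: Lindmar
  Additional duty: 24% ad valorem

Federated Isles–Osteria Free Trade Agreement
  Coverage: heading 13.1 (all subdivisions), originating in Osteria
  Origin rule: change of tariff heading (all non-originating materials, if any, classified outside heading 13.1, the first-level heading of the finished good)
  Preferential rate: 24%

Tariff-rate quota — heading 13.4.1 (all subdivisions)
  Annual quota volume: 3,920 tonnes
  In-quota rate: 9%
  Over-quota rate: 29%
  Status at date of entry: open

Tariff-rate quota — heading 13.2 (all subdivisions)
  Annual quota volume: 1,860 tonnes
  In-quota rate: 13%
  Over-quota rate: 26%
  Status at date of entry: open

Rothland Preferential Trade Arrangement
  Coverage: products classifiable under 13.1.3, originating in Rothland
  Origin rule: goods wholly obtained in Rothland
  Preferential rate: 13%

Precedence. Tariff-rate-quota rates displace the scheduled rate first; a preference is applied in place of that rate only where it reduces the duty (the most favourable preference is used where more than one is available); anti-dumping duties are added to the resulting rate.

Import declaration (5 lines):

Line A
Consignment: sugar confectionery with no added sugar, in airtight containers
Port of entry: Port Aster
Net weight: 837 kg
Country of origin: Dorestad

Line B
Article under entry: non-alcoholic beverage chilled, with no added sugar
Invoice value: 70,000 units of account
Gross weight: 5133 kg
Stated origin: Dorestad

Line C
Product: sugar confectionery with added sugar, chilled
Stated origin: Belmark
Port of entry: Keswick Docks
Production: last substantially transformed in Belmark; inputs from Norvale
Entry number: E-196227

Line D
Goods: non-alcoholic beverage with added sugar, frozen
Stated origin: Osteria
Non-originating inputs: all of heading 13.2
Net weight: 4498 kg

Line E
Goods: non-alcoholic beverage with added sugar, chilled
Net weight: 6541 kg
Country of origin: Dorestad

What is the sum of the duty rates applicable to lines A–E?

Line A: sugar confectionery → 13.4; in airtight containers → 13.4.1; with no added sugar → 13.4.1.1. Scheduled 16%. quota on 13.4.1 open → in-quota 9%. → 9%.
Line B: non-alcoholic beverage → 13.1; chilled → 13.1.3; with no added sugar → 13.1.3.1. Scheduled 12%. No special measure applies. → 12%.
Line C: sugar confectionery → 13.4; chilled → 13.4.3; with added sugar → 13.4.3.2. Scheduled 29%. Belmark agreement on 13.4.2: 13.4.3.2 not covered; Belmark agreement on 13.2.1: 13.4.3.2 not covered. → 29%.
Line D: non-alcoholic beverage → 13.1; frozen → 13.1.1; with added sugar → 13.1.1.1. Scheduled 32%. Osteria agreement on 13.1: CTH met → 24% available; preferential 24%. → 24%.
Line E: non-alcoholic beverage → 13.1; chilled → 13.1.3; with added sugar → 13.1.3.2. Scheduled 24%. No special measure applies. → 24%.
Sum: 9% + 12% + 29% + 24% + 24% = 98%.

98%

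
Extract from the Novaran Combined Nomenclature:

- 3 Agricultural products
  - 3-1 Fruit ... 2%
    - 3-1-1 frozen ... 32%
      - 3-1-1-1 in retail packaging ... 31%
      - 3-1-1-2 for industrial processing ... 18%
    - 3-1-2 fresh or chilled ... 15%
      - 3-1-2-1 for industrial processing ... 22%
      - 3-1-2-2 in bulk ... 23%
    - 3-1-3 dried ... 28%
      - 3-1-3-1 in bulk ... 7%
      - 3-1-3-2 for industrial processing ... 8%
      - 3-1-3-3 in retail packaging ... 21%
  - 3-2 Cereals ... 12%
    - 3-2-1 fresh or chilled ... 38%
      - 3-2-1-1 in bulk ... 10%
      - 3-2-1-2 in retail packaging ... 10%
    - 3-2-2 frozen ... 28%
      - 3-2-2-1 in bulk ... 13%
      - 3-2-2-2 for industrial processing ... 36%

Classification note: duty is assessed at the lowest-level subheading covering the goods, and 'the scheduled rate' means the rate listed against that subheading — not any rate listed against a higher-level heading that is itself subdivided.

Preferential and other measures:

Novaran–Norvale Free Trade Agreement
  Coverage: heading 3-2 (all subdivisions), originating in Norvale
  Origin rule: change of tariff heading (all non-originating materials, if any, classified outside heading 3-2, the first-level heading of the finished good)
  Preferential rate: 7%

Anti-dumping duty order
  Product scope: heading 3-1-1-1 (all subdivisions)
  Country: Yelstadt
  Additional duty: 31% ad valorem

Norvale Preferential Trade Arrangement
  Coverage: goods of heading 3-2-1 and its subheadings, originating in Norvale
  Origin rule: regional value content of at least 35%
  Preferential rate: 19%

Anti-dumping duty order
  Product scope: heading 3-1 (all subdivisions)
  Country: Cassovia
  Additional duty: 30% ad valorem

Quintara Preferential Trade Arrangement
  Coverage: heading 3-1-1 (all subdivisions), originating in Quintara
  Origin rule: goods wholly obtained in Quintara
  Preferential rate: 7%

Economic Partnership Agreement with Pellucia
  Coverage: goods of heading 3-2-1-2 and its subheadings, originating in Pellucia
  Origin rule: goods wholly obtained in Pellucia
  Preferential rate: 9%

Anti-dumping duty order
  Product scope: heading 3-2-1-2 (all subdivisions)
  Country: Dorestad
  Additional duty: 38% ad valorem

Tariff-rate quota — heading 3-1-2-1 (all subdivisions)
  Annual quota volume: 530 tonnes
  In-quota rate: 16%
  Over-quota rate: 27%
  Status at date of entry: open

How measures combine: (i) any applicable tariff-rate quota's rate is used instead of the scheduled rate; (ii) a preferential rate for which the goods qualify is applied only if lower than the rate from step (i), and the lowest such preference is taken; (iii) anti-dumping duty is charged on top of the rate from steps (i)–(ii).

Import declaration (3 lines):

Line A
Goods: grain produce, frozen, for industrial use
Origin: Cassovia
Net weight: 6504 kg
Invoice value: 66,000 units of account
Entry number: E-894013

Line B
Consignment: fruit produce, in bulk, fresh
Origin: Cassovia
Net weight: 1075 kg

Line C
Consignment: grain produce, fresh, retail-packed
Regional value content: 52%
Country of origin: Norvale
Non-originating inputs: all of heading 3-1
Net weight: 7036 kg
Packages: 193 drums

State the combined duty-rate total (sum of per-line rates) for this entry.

Line A: grain → 3-2; frozen → 3-2-2; for industrial use → 3-2-2-2. Scheduled 36%. No special measure applies. → 36%.
Line B: fruit → 3-1; fresh → 3-1-2; in bulk → 3-1-2-2. Scheduled 23%. anti-dumping (Cassovia, 3-1): +30%; total 23% + 30% = 53%. → 53%.
Line C: grain → 3-2; fresh → 3-2-1; retail-packed → 3-2-1-2. Scheduled 10%. Norvale agreement on 3-2: CTH met → 7% available; Norvale agreement on 3-2-1: RVC ≥ 35% → 19% available; preferential 7%. → 7%.
Sum: 36% + 53% + 7% = 96%.

96%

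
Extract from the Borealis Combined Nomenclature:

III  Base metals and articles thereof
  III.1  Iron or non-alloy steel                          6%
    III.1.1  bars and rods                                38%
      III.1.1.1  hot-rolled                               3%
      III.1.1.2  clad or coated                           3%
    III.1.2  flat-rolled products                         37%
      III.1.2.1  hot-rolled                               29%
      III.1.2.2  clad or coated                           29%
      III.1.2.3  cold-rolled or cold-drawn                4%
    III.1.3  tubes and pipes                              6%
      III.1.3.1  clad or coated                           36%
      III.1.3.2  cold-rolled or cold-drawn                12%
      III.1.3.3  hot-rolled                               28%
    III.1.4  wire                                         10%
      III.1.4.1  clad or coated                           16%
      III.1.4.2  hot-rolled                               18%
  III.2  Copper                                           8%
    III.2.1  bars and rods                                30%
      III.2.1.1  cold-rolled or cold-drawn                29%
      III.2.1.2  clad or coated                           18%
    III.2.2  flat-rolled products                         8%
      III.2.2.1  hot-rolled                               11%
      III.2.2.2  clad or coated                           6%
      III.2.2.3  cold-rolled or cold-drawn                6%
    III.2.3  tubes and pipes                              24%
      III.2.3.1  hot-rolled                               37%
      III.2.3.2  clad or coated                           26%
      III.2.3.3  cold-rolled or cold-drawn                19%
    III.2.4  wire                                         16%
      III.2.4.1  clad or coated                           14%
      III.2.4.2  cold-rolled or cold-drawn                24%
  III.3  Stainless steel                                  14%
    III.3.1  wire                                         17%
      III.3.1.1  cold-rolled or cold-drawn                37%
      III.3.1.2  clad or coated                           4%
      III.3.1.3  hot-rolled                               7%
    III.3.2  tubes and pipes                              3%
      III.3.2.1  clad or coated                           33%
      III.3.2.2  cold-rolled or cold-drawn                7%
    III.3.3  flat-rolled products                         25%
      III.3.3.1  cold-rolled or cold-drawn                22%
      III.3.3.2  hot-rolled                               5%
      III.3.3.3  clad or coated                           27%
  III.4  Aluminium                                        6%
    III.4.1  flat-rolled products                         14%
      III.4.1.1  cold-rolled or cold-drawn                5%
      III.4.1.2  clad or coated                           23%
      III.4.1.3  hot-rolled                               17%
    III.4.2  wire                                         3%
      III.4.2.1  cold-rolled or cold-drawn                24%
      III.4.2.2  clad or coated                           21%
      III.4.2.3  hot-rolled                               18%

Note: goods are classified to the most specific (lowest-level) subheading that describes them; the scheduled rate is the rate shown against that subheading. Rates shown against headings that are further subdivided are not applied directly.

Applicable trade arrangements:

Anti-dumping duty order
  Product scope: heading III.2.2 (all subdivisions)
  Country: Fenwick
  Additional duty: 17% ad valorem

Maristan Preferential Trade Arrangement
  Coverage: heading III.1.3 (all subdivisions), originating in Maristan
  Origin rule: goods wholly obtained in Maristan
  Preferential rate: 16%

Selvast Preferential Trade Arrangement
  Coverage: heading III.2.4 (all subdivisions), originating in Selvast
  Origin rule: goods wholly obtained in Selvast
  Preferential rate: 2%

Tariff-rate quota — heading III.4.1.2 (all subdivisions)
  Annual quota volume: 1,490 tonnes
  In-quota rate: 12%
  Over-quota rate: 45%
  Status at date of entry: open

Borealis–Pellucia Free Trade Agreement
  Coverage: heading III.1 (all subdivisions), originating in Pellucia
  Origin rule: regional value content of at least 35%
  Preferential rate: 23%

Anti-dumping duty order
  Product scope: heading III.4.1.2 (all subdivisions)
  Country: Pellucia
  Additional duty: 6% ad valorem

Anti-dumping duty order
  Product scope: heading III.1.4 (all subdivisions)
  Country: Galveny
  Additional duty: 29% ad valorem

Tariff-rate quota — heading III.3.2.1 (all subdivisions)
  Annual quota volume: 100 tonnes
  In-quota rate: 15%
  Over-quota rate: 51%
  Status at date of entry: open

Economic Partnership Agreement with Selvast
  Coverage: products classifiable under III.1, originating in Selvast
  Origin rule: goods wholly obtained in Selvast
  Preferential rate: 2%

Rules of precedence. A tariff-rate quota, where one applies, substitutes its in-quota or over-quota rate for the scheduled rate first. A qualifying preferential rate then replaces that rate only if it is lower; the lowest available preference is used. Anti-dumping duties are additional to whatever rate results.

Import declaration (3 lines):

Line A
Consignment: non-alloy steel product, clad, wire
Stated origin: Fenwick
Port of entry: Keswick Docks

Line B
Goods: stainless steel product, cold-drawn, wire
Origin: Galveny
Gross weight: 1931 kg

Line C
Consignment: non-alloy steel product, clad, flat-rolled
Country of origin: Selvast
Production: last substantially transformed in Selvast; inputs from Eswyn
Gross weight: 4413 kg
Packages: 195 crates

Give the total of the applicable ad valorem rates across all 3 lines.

82%

Line A: non-alloy steel → III.1; wire → III.1.4; clad → III.1.4.1. Scheduled 16%. No special measure applies. → 16%.
Line B: stainless steel → III.3; wire → III.3.1; cold-drawn → III.3.1.1. Scheduled 37%. No special measure applies. → 37%.
Line C: non-alloy steel → III.1; flat-rolled → III.1.2; clad → III.1.2.2. Scheduled 29%. Selvast agreement on III.2.4: III.1.2.2 not covered; Selvast agreement on III.1: not wholly obtained. → 29%.
Sum: 16% + 37% + 29% = 82%.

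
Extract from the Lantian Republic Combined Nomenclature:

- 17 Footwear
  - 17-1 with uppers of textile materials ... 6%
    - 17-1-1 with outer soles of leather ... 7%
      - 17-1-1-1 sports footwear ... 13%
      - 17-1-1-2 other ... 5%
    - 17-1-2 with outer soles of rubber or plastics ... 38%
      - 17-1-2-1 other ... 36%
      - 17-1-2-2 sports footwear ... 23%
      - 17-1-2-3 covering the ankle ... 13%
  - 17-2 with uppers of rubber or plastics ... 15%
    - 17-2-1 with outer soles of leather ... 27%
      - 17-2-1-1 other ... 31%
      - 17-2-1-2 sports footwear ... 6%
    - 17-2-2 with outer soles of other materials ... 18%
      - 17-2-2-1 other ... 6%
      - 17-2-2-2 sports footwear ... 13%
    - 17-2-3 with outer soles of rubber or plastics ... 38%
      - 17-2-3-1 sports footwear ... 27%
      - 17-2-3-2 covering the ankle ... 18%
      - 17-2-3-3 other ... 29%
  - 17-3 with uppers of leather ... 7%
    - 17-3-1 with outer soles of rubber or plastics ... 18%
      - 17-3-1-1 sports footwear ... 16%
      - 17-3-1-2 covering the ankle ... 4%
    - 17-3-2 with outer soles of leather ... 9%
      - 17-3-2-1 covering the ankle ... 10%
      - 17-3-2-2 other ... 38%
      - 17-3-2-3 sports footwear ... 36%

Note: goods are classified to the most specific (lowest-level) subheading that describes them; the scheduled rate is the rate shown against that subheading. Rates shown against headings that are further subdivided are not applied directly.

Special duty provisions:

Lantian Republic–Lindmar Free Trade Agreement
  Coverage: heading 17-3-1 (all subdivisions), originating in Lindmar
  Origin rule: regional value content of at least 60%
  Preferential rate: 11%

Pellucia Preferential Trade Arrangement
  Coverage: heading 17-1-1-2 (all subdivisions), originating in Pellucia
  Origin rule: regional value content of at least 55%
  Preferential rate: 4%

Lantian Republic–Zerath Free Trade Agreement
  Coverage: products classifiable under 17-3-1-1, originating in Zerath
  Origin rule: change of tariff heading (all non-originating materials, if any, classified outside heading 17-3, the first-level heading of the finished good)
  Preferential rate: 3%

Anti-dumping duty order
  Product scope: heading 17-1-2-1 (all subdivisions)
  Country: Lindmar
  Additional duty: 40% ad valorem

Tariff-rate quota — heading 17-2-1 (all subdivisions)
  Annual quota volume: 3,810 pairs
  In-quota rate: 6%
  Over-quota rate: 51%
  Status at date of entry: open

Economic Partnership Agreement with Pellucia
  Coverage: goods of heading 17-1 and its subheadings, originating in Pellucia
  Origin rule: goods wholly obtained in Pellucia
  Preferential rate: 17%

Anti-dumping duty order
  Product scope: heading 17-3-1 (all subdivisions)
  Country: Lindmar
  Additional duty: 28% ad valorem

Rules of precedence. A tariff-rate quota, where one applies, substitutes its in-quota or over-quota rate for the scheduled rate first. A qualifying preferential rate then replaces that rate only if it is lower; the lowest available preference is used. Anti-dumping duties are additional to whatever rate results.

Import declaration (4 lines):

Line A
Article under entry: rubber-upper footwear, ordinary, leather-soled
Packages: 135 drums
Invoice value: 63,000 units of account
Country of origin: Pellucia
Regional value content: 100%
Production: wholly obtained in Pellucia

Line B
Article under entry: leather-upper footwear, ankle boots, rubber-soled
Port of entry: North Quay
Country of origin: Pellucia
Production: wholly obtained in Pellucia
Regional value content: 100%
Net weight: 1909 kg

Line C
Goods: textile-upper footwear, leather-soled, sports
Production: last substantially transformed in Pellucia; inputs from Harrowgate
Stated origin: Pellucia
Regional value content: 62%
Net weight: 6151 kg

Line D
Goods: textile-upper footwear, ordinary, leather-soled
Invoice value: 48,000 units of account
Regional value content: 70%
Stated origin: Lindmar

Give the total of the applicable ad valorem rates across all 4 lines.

Line A: rubber-upper → 17-2; leather-soled → 17-2-1; ordinary → 17-2-1-1. Scheduled 31%. quota on 17-2-1 open → in-quota 6%; Pellucia agreement on 17-1-1-2: 17-2-1-1 not covered; Pellucia agreement on 17-1: 17-2-1-1 not covered. → 6%.
Line B: leather-upper → 17-3; rubber-soled → 17-3-1; ankle boots → 17-3-1-2. Scheduled 4%. Pellucia agreement on 17-1-1-2: 17-3-1-2 not covered; Pellucia agreement on 17-1: 17-3-1-2 not covered. → 4%.
Line C: textile-upper → 17-1; leather-soled → 17-1-1; sports → 17-1-1-1. Scheduled 13%. Pellucia agreement on 17-1-1-2: 17-1-1-1 not covered; Pellucia agreement on 17-1: not wholly obtained. → 13%.
Line D: textile-upper → 17-1; leather-soled → 17-1-1; ordinary → 17-1-1-2. Scheduled 5%. Lindmar agreement on 17-3-1: 17-1-1-2 not covered. → 5%.
Sum: 6% + 4% + 13% + 5% = 28%.

28%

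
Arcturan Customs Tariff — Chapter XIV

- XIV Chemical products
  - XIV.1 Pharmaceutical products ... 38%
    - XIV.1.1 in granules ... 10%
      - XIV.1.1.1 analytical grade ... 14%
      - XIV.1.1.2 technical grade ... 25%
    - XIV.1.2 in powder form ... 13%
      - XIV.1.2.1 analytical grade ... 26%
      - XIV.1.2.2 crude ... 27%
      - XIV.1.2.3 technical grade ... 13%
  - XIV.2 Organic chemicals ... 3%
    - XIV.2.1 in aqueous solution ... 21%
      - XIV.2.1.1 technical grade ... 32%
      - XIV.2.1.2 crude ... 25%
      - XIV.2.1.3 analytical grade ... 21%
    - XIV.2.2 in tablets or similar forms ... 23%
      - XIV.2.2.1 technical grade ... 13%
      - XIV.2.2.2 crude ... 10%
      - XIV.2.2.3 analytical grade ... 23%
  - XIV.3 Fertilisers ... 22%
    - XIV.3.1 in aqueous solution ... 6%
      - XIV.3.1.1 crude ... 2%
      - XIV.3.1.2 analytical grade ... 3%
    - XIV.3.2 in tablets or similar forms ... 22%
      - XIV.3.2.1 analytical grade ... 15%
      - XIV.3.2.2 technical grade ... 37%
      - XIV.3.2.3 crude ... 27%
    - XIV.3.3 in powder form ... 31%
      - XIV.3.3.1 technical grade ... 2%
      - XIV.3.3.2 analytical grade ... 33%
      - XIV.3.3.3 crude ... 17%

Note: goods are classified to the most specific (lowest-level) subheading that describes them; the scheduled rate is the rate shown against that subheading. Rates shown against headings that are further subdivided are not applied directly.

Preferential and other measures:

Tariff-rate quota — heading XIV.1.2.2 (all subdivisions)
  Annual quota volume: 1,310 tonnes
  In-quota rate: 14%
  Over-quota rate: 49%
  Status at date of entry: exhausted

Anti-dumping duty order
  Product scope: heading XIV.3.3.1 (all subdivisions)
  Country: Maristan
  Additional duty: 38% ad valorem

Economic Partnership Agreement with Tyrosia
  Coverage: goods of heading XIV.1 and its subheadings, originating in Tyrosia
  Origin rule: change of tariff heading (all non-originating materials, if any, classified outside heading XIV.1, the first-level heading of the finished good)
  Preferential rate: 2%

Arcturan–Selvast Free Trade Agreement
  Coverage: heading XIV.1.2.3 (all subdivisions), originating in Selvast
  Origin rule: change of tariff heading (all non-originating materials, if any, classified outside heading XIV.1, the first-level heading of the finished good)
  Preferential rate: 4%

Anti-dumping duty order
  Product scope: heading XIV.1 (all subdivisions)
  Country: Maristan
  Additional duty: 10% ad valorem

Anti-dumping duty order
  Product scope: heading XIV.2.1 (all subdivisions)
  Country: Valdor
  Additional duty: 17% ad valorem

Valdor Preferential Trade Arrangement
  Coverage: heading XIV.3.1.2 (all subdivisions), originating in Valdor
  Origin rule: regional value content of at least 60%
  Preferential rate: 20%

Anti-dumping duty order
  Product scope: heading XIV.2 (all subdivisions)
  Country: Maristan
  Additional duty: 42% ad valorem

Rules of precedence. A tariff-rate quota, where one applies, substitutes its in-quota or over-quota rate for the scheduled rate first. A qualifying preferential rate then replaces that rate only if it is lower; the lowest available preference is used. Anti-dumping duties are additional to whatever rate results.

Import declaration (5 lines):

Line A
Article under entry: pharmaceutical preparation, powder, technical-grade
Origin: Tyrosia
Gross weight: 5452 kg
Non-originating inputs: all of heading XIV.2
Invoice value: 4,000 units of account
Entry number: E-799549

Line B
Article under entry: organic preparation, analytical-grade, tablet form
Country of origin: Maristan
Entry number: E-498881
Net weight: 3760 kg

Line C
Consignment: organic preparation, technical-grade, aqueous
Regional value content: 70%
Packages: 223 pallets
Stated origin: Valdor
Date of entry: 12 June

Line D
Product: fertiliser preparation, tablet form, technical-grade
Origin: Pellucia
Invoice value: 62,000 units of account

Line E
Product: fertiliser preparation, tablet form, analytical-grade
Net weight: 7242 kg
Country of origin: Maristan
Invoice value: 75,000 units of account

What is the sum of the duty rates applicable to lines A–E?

168%

Line A: pharmaceutical → XIV.1; powder → XIV.1.2; technical-grade → XIV.1.2.3. Scheduled 13%. Tyrosia agreement on XIV.1: CTH met → 2% available; preferential 2%. → 2%.
Line B: organic → XIV.2; tablet form → XIV.2.2; analytical-grade → XIV.2.2.3. Scheduled 23%. anti-dumping (Maristan, XIV.2): +42%; total 23% + 42% = 65%. → 65%.
Line C: organic → XIV.2; aqueous → XIV.2.1; technical-grade → XIV.2.1.1. Scheduled 32%. Valdor agreement on XIV.3.1.2: XIV.2.1.1 not covered; anti-dumping (Valdor, XIV.2.1): +17%; total 32% + 17% = 49%. → 49%.
Line D: fertiliser → XIV.3; tablet form → XIV.3.2; technical-grade → XIV.3.2.2. Scheduled 37%. No special measure applies. → 37%.
Line E: fertiliser → XIV.3; tablet form → XIV.3.2; analytical-grade → XIV.3.2.1. Scheduled 15%. No special measure applies. → 15%.
Sum: 2% + 65% + 49% + 37% + 15% = 168%.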